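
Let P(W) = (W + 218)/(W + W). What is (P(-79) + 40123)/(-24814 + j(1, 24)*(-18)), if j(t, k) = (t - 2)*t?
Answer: -6339295/3917768 ≈ -1.6181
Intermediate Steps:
j(t, k) = t*(-2 + t) (j(t, k) = (-2 + t)*t = t*(-2 + t))
P(W) = (218 + W)/(2*W) (P(W) = (218 + W)/((2*W)) = (218 + W)*(1/(2*W)) = (218 + W)/(2*W))
(P(-79) + 40123)/(-24814 + j(1, 24)*(-18)) = ((½)*(218 - 79)/(-79) + 40123)/(-24814 + (1*(-2 + 1))*(-18)) = ((½)*(-1/79)*139 + 40123)/(-24814 + (1*(-1))*(-18)) = (-139/158 + 40123)/(-24814 - 1*(-18)) = 6339295/(158*(-24814 + 18)) = (6339295/158)/(-24796) = (6339295/158)*(-1/24796) = -6339295/3917768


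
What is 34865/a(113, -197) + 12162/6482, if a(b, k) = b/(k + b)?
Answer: -9491099907/366233 ≈ -25915.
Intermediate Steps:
a(b, k) = b/(b + k)
34865/a(113, -197) + 12162/6482 = 34865/((113/(113 - 197))) + 12162/6482 = 34865/((113/(-84))) + 12162*(1/6482) = 34865/((113*(-1/84))) + 6081/3241 = 34865/(-113/84) + 6081/3241 = 34865*(-84/113) + 6081/3241 = -2928660/113 + 6081/3241 = -9491099907/366233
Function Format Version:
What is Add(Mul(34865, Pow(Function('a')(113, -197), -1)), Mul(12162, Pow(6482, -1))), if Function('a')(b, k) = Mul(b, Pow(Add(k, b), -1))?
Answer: Rational(-9491099907, 366233) ≈ -25915.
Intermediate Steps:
Function('a')(b, k) = Mul(b, Pow(Add(b, k), -1))
Add(Mul(34865, Pow(Function('a')(113, -197), -1)), Mul(12162, Pow(6482, -1))) = Add(Mul(34865, Pow(Mul(113, Pow(Add(113, -197), -1)), -1)), Mul(12162, Pow(6482, -1))) = Add(Mul(34865, Pow(Mul(113, Pow(-84, -1)), -1)), Mul(12162, Rational(1, 6482))) = Add(Mul(34865, Pow(Mul(113, Rational(-1, 84)), -1)), Rational(6081, 3241)) = Add(Mul(34865, Pow(Rational(-113, 84), -1)), Rational(6081, 3241)) = Add(Mul(34865, Rational(-84, 113)), Rational(6081, 3241)) = Add(Rational(-2928660, 113), Rational(6081, 3241)) = Rational(-9491099907, 366233)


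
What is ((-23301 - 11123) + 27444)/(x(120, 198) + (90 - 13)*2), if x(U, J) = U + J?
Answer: -1745/118 ≈ -14.788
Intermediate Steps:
x(U, J) = J + U
((-23301 - 11123) + 27444)/(x(120, 198) + (90 - 13)*2) = ((-23301 - 11123) + 27444)/((198 + 120) + (90 - 13)*2) = (-34424 + 27444)/(318 + 77*2) = -6980/(318 + 154) = -6980/472 = -6980*1/472 = -1745/118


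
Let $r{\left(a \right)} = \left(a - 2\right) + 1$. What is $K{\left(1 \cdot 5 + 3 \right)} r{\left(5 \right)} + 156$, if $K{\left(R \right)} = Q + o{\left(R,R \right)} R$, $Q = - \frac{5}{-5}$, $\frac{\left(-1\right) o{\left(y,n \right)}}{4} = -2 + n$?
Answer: $-608$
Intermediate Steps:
$o{\left(y,n \right)} = 8 - 4 n$ ($o{\left(y,n \right)} = - 4 \left(-2 + n\right) = 8 - 4 n$)
$Q = 1$ ($Q = \left(-5\right) \left(- \frac{1}{5}\right) = 1$)
$r{\left(a \right)} = -1 + a$ ($r{\left(a \right)} = \left(-2 + a\right) + 1 = -1 + a$)
$K{\left(R \right)} = 1 + R \left(8 - 4 R\right)$ ($K{\left(R \right)} = 1 + \left(8 - 4 R\right) R = 1 + R \left(8 - 4 R\right)$)
$K{\left(1 \cdot 5 + 3 \right)} r{\left(5 \right)} + 156 = \left(1 - 4 \left(1 \cdot 5 + 3\right) \left(-2 + \left(1 \cdot 5 + 3\right)\right)\right) \left(-1 + 5\right) + 156 = \left(1 - 4 \left(5 + 3\right) \left(-2 + \left(5 + 3\right)\right)\right) 4 + 156 = \left(1 - 32 \left(-2 + 8\right)\right) 4 + 156 = \left(1 - 32 \cdot 6\right) 4 + 156 = \left(1 - 192\right) 4 + 156 = \left(-191\right) 4 + 156 = -764 + 156 = -608$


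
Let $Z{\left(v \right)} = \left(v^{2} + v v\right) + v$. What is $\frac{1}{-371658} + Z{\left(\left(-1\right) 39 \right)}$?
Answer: $\frac{1116088973}{371658} \approx 3003.0$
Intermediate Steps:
$Z{\left(v \right)} = v + 2 v^{2}$ ($Z{\left(v \right)} = \left(v^{2} + v^{2}\right) + v = 2 v^{2} + v = v + 2 v^{2}$)
$\frac{1}{-371658} + Z{\left(\left(-1\right) 39 \right)} = \frac{1}{-371658} + \left(-1\right) 39 \left(1 + 2 \left(\left(-1\right) 39\right)\right) = - \frac{1}{371658} - 39 \left(1 + 2 \left(-39\right)\right) = - \frac{1}{371658} - 39 \left(1 - 78\right) = - \frac{1}{371658} - -3003 = - \frac{1}{371658} + 3003 = \frac{1116088973}{371658}$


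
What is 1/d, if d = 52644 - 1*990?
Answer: 1/51654 ≈ 1.9360e-5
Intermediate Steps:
d = 51654 (d = 52644 - 990 = 51654)
1/d = 1/51654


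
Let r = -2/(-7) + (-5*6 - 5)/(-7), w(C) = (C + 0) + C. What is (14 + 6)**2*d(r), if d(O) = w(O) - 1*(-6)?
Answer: 46400/7 ≈ 6628.6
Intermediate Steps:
w(C) = 2*C (w(C) = C + C = 2*C)
r = 37/7 (r = -2*(-1/7) + (-30 - 5)*(-1/7) = 2/7 - 35*(-1/7) = 2/7 + 5 = 37/7 ≈ 5.2857)
d(O) = 6 + 2*O (d(O) = 2*O - 1*(-6) = 2*O + 6 = 6 + 2*O)
(14 + 6)**2*d(r) = (14 + 6)**2*(6 + 2*(37/7)) = 20**2*(6 + 74/7) = 400*(116/7) = 46400/7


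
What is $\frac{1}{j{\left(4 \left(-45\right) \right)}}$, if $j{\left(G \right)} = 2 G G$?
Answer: $\frac{1}{64800} \approx 1.5432 \cdot 10^{-5}$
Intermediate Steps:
$j{\left(G \right)} = 2 G^{2}$
$\frac{1}{j{\left(4 \left(-45\right) \right)}} = \frac{1}{2 \left(4 \left(-45\right)\right)^{2}} = \frac{1}{2 \left(-180\right)^{2}} = \frac{1}{2 \cdot 32400} = \frac{1}{64800}$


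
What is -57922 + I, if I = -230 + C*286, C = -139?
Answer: -97906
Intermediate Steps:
I = -39984 (I = -230 - 139*286 = -230 - 39754 = -39984)
-57922 + I = -57922 - 39984 = -97906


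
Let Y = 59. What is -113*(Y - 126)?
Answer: 7571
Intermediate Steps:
-113*(Y - 126) = -113*(59 - 126) = -113*(-67) = 7571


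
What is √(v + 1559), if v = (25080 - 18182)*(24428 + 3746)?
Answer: 9*√2399331 ≈ 13941.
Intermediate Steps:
v = 194344252 (v = 6898*28174 = 194344252)
√(v + 1559) = √(194344252 + 1559) = √194345811 = 9*√2399331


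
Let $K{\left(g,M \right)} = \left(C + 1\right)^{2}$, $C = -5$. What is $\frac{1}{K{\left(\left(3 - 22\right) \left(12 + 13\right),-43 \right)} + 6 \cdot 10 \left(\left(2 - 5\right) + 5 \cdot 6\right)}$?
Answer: $\frac{1}{1636} \approx 0.00061125$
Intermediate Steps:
$K{\left(g,M \right)} = 16$ ($K{\left(g,M \right)} = \left(-5 + 1\right)^{2} = \left(-4\right)^{2} = 16$)
$\frac{1}{K{\left(\left(3 - 22\right) \left(12 + 13\right),-43 \right)} + 6 \cdot 10 \left(\left(2 - 5\right) + 5 \cdot 6\right)} = \frac{1}{16 + 6 \cdot 10 \left(\left(2 - 5\right) + 5 \cdot 6\right)} = \frac{1}{16 + 60 \left(\left(2 - 5\right) + 30\right)} = \frac{1}{16 + 60 \left(-3 + 30\right)} = \frac{1}{16 + 60 \cdot 27} = \frac{1}{16 + 1620} = \frac{1}{1636}$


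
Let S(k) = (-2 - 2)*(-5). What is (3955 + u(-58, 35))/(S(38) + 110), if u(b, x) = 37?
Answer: 1996/65 ≈ 30.708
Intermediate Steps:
S(k) = 20 (S(k) = -4*(-5) = 20)
(3955 + u(-58, 35))/(S(38) + 110) = (3955 + 37)/(20 + 110) = 3992/130 = 3992*(1/130) = 1996/65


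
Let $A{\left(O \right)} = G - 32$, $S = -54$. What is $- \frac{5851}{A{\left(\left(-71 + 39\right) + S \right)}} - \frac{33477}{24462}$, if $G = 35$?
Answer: $- \frac{15914177}{8154} \approx -1951.7$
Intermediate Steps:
$A{\left(O \right)} = 3$ ($A{\left(O \right)} = 35 - 32 = 3$)
$- \frac{5851}{A{\left(\left(-71 + 39\right) + S \right)}} - \frac{33477}{24462} = - \frac{5851}{3} - \frac{33477}{24462} = \left(-5851\right) \frac{1}{3} - \frac{11159}{8154} = - \frac{5851}{3} - \frac{11159}{8154} = - \frac{15914177}{8154}$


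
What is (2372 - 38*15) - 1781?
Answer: 21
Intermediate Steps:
(2372 - 38*15) - 1781 = (2372 - 570) - 1781 = 1802 - 1781 = 21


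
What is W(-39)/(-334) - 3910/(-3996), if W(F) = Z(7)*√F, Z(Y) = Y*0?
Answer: 1955/1998 ≈ 0.97848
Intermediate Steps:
Z(Y) = 0
W(F) = 0 (W(F) = 0*√F = 0)
W(-39)/(-334) - 3910/(-3996) = 0/(-334) - 3910/(-3996) = 0*(-1/334) - 3910*(-1/3996) = 0 + 1955/1998 = 1955/1998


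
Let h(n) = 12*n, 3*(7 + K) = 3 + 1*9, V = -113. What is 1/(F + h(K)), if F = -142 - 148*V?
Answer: 1/16546 ≈ 6.0438e-5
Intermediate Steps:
K = -3 (K = -7 + (3 + 1*9)/3 = -7 + (3 + 9)/3 = -7 + (1/3)*12 = -7 + 4 = -3)
F = 16582 (F = -142 - 148*(-113) = -142 + 16724 = 16582)
1/(F + h(K)) = 1/(16582 + 12*(-3)) = 1/(16582 - 36) = 1/16546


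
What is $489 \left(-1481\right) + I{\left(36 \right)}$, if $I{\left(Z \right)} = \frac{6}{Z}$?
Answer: $- \frac{4345253}{6} \approx -7.2421 \cdot 10^{5}$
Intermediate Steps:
$489 \left(-1481\right) + I{\left(36 \right)} = 489 \left(-1481\right) + \frac{6}{36} = -724209 + 6 \cdot \frac{1}{36} = -724209 + \frac{1}{6} = - \frac{4345253}{6}$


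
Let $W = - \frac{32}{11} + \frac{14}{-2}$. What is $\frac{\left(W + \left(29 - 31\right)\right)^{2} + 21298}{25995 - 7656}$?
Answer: $\frac{2594219}{2219019} \approx 1.1691$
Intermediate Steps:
$W = - \frac{109}{11}$ ($W = \left(-32\right) \frac{1}{11} + 14 \left(- \frac{1}{2}\right) = - \frac{32}{11} - 7 = - \frac{109}{11} \approx -9.9091$)
$\frac{\left(W + \left(29 - 31\right)\right)^{2} + 21298}{25995 - 7656} = \frac{\left(- \frac{109}{11} + \left(29 - 31\right)\right)^{2} + 21298}{25995 - 7656} = \frac{\left(- \frac{109}{11} - 2\right)^{2} + 21298}{18339} = \left(\left(- \frac{131}{11}\right)^{2} + 21298\right) \frac{1}{18339} = \left(\frac{17161}{121} + 21298\right) \frac{1}{18339} = \frac{2594219}{121} \cdot \frac{1}{18339} = \frac{2594219}{2219019}$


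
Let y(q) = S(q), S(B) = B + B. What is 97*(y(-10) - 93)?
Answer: -10961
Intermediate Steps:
S(B) = 2*B
y(q) = 2*q
97*(y(-10) - 93) = 97*(2*(-10) - 93) = 97*(-20 - 93) = 97*(-113) = -10961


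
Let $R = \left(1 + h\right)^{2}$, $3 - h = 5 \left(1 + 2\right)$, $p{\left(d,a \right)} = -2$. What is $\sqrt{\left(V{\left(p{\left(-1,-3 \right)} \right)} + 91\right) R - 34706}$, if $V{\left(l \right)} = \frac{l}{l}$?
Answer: $i \sqrt{23574} \approx 153.54 i$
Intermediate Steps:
$h = -12$ ($h = 3 - 5 \left(1 + 2\right) = 3 - 5 \cdot 3 = 3 - 15 = -12$)
$V{\left(l \right)} = 1$
$R = 121$ ($R = \left(1 - 12\right)^{2} = \left(-11\right)^{2} = 121$)
$\sqrt{\left(V{\left(p{\left(-1,-3 \right)} \right)} + 91\right) R - 34706} = \sqrt{\left(1 + 91\right) 121 - 34706} = \sqrt{92 \cdot 121 - 34706} = \sqrt{11132 - 34706} = \sqrt{-23574} = i \sqrt{23574}$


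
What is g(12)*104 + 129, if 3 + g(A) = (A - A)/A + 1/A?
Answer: -523/3 ≈ -174.33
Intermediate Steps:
g(A) = -3 + 1/A (g(A) = -3 + ((A - A)/A + 1/A) = -3 + (0/A + 1/A) = -3 + (0 + 1/A) = -3 + 1/A)
g(12)*104 + 129 = (-3 + 1/12)*104 + 129 = -35/12*104 + 129 = -910/3 + 129 = -523/3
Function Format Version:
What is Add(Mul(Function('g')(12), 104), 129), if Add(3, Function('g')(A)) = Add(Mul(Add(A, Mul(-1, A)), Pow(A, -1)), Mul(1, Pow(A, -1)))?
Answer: Rational(-523, 3) ≈ -174.33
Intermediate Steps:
Function('g')(A) = Add(-3, Pow(A, -1)) (Function('g')(A) = Add(-3, Add(Mul(Add(A, Mul(-1, A)), Pow(A, -1)), Mul(1, Pow(A, -1)))) = Add(-3, Add(Mul(0, Pow(A, -1)), Pow(A, -1))) = Add(-3, Add(0, Pow(A, -1))) = Add(-3, Pow(A, -1)))
Add(Mul(Function('g')(12), 104), 129) = Add(Mul(Add(-3, Pow(12, -1)), 104), 129) = Add(Mul(Add(-3, Rational(1, 12)), 104), 129) = Add(Mul(Rational(-35, 12), 104), 129) = Add(Rational(-910, 3), 129) = Rational(-523, 3)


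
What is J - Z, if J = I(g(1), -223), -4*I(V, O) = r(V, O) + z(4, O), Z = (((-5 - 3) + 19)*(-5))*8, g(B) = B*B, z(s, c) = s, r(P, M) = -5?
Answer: 1761/4 ≈ 440.25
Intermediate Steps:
g(B) = B²
Z = -440 (Z = ((-8 + 19)*(-5))*8 = (11*(-5))*8 = -55*8 = -440)
I(V, O) = ¼ (I(V, O) = -(-5 + 4)/4 = -¼*(-1) = ¼)
J = ¼ ≈ 0.25000
J - Z = ¼ - 1*(-440) = ¼ + 440 = 1761/4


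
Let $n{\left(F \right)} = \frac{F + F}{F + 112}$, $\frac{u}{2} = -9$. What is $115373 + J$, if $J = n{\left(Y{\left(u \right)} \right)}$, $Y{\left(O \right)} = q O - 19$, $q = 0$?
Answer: $\frac{10729651}{93} \approx 1.1537 \cdot 10^{5}$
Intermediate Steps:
$u = -18$ ($u = 2 \left(-9\right) = -18$)
$Y{\left(O \right)} = -19$ ($Y{\left(O \right)} = 0 O - 19 = 0 - 19 = -19$)
$n{\left(F \right)} = \frac{2 F}{112 + F}$
$J = - \frac{38}{93}$ ($J = 2 \left(-19\right) \frac{1}{112 - 19} = 2 \left(-19\right) \frac{1}{93} = - \frac{38}{93} \approx -0.4086$)
$115373 + J = 115373 - \frac{38}{93} = \frac{10729651}{93}$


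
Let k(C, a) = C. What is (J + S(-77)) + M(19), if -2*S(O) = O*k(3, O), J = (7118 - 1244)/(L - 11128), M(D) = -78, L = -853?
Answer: 886827/23962 ≈ 37.010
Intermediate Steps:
J = -5874/11981 (J = (7118 - 1244)/(-853 - 11128) = 5874/(-11981) = 5874*(-1/11981) = -5874/11981 ≈ -0.49028)
S(O) = -3*O/2 (S(O) = -O*3/2 = -3*O/2)
(J + S(-77)) + M(19) = (-5874/11981 - 3/2*(-77)) - 78 = (-5874/11981 + 231/2) - 78 = 2755863/23962 - 78 = 886827/23962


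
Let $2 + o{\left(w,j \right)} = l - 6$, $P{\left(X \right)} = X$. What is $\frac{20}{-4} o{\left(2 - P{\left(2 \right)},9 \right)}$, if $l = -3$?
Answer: $55$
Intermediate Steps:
$o{\left(w,j \right)} = -11$ ($o{\left(w,j \right)} = -2 - 9 = -11$)
$\frac{20}{-4} o{\left(2 - P{\left(2 \right)},9 \right)} = \frac{20}{-4} \left(-11\right) = 20 \left(- \frac{1}{4}\right) \left(-11\right) = \left(-5\right) \left(-11\right) = 55$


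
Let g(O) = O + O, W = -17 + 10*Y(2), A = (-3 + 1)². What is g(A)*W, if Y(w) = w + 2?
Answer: 184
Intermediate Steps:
Y(w) = 2 + w
A = 4 (A = (-2)² = 4)
W = 23 (W = -17 + 10*(2 + 2) = -17 + 10*4 = -17 + 40 = 23)
g(O) = 2*O
g(A)*W = (2*4)*23 = 8*23 = 184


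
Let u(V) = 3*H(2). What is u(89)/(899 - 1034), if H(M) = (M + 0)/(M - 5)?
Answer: 2/135 ≈ 0.014815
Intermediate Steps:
H(M) = M/(-5 + M)
u(V) = -2 (u(V) = 3*(2/(-5 + 2)) = 3*(2/(-3)) = 3*(2*(-⅓)) = 3*(-⅔) = -2)
u(89)/(899 - 1034) = -2/(899 - 1034) = -2/(-135) = -2*(-1/135) = 2/135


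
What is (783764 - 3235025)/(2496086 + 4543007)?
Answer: -2451261/7039093 ≈ -0.34824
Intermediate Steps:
(783764 - 3235025)/(2496086 + 4543007) = -2451261/7039093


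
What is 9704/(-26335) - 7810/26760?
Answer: -46535539/70472460 ≈ -0.66034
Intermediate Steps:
9704/(-26335) - 7810/26760 = 9704*(-1/26335) - 7810*1/26760 = -9704/26335 - 781/2676 = -46535539/70472460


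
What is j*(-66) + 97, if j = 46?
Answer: -2939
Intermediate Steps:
j*(-66) + 97 = 46*(-66) + 97 = -3036 + 97 = -2939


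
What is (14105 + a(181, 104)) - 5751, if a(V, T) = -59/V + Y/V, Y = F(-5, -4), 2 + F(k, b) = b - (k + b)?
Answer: 1512018/181 ≈ 8353.7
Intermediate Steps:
F(k, b) = -2 - k (F(k, b) = -2 + (b - (k + b)) = -2 + (b - (b + k)) = -2 + (b + (-b - k)) = -2 - k)
Y = 3 (Y = -2 - 1*(-5) = -2 + 5 = 3)
a(V, T) = -56/V (a(V, T) = -59/V + 3/V = -56/V)
(14105 + a(181, 104)) - 5751 = (14105 - 56/181) - 5751 = 2552949/181 - 5751 = 1512018/181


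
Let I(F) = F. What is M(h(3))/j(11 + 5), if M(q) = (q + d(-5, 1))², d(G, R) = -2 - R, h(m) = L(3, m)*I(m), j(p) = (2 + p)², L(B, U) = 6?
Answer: 25/36 ≈ 0.69444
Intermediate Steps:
h(m) = 6*m
M(q) = (-3 + q)² (M(q) = (q + (-2 - 1*1))² = (q + (-2 - 1))² = (q - 3)² = (-3 + q)²)
M(h(3))/j(11 + 5) = (-3 + 6*3)²/((2 + (11 + 5))²) = (-3 + 18)²/((2 + 16)²) = 15²/(18²) = 225/324 = 225*(1/324) = 25/36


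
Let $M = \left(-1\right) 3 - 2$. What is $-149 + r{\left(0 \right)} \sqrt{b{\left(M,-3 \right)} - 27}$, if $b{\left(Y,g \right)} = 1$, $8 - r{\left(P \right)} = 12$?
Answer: $-149 - 4 i \sqrt{26} \approx -149.0 - 20.396 i$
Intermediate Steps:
$M = -5$ ($M = -3 - 2 = -5$)
$r{\left(P \right)} = -4$ ($r{\left(P \right)} = 8 - 12 = -4$)
$-149 + r{\left(0 \right)} \sqrt{b{\left(M,-3 \right)} - 27} = -149 - 4 \sqrt{1 - 27} = -149 - 4 \sqrt{-26} = -149 - 4 i \sqrt{26}$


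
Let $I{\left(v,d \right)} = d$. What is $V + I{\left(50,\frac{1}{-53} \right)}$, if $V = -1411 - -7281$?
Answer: $\frac{311109}{53} \approx 5870.0$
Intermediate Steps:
$V = 5870$ ($V = -1411 + 7281 = 5870$)
$V + I{\left(50,\frac{1}{-53} \right)} = 5870 + \frac{1}{-53} = 5870 - \frac{1}{53} = \frac{311109}{53}$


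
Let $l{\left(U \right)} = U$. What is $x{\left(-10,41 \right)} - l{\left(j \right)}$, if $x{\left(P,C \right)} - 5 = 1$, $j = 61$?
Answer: $-55$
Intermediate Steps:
$x{\left(P,C \right)} = 6$ ($x{\left(P,C \right)} = 5 + 1 = 6$)
$x{\left(-10,41 \right)} - l{\left(j \right)} = 6 - 61 = -55$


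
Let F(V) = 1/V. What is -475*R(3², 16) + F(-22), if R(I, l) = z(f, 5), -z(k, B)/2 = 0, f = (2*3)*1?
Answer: -1/22 ≈ -0.045455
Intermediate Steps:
f = 6 (f = 6*1 = 6)
z(k, B) = 0 (z(k, B) = -2*0 = 0)
R(I, l) = 0
F(V) = 1/V
-475*R(3², 16) + F(-22) = -475*0 + 1/(-22) = 0 - 1/22 = -1/22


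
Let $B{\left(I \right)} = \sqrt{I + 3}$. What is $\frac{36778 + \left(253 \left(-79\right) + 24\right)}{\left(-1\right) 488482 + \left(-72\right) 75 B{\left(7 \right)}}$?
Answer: $- \frac{4106912415}{119161532162} + \frac{22700250 \sqrt{10}}{59580766081} \approx -0.03326$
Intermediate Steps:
$B{\left(I \right)} = \sqrt{3 + I}$
$\frac{36778 + \left(253 \left(-79\right) + 24\right)}{\left(-1\right) 488482 + \left(-72\right) 75 B{\left(7 \right)}} = \frac{36778 + \left(253 \left(-79\right) + 24\right)}{\left(-1\right) 488482 + \left(-72\right) 75 \sqrt{3 + 7}} = \frac{36778 + \left(-19987 + 24\right)}{-488482 - 5400 \sqrt{10}} = \frac{36778 - 19963}{-488482 - 5400 \sqrt{10}} = \frac{16815}{-488482 - 5400 \sqrt{10}}$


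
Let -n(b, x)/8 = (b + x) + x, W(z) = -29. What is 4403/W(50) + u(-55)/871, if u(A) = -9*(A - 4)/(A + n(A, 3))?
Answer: -1292383982/8512283 ≈ -151.83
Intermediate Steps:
n(b, x) = -16*x - 8*b (n(b, x) = -8*((b + x) + x) = -8*(b + 2*x) = -16*x - 8*b)
u(A) = -9*(-4 + A)/(-48 - 7*A) (u(A) = -9*(A - 4)/(A + (-16*3 - 8*A)) = -9*(-4 + A)/(A + (-48 - 8*A)) = -9*(-4 + A)/(-48 - 7*A))
4403/W(50) + u(-55)/871 = 4403/(-29) + (9*(-4 - 55)/(48 + 7*(-55)))/871 = 4403*(-1/29) + (9*(-59)/(48 - 385))*(1/871) = -4403/29 + (9*(-59)/(-337))*(1/871) = -4403/29 + (9*(-1/337)*(-59))*(1/871) = -4403/29 + (531/337)*(1/871) = -4403/29 + 531/293527 = -1292383982/8512283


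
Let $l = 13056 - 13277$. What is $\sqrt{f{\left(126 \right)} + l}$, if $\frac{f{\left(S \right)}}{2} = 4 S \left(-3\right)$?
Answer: $i \sqrt{3245} \approx 56.965 i$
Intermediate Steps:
$l = -221$ ($l = 13056 - 13277 = -221$)
$f{\left(S \right)} = - 24 S$ ($f{\left(S \right)} = 2 \cdot 4 S \left(-3\right) = 2 \left(- 12 S\right) = - 24 S$)
$\sqrt{f{\left(126 \right)} + l} = \sqrt{\left(-24\right) 126 - 221} = \sqrt{-3024 - 221} = \sqrt{-3245} = i \sqrt{3245}$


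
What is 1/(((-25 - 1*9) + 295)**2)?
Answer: 1/68121 ≈ 1.4680e-5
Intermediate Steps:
1/(((-25 - 1*9) + 295)**2) = 1/(((-25 - 9) + 295)**2) = 1/((-34 + 295)**2) = 1/(261**2) = 1/68121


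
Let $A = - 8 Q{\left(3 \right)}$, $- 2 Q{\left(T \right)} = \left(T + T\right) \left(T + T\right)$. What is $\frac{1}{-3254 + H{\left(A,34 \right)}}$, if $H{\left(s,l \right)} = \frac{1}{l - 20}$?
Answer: $- \frac{14}{45555} \approx -0.00030732$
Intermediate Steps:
$Q{\left(T \right)} = - 2 T^{2}$ ($Q{\left(T \right)} = - \frac{\left(T + T\right) \left(T + T\right)}{2} = - \frac{2 T 2 T}{2} = - \frac{4 T^{2}}{2} = - 2 T^{2}$)
$A = 144$ ($A = - 8 \left(- 2 \cdot 3^{2}\right) = - 8 \left(\left(-2\right) 9\right) = \left(-8\right) \left(-18\right) = 144$)
$H{\left(s,l \right)} = \frac{1}{-20 + l}$
$\frac{1}{-3254 + H{\left(A,34 \right)}} = \frac{1}{-3254 + \frac{1}{-20 + 34}} = \frac{1}{-3254 + \frac{1}{14}} = \frac{1}{- \frac{45555}{14}} = - \frac{14}{45555}$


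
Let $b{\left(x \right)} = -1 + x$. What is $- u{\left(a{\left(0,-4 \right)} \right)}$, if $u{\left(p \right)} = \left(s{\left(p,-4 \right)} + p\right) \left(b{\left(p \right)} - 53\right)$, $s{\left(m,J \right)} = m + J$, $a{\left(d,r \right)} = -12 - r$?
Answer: $-1240$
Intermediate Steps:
$s{\left(m,J \right)} = J + m$
$u{\left(p \right)} = \left(-54 + p\right) \left(-4 + 2 p\right)$ ($u{\left(p \right)} = \left(\left(-4 + p\right) + p\right) \left(\left(-1 + p\right) - 53\right) = \left(-4 + 2 p\right) \left(-54 + p\right) = \left(-54 + p\right) \left(-4 + 2 p\right)$)
$- u{\left(a{\left(0,-4 \right)} \right)} = - (216 - 112 \left(-12 - -4\right) + 2 \left(-12 - -4\right)^{2}) = - (216 - 112 \left(-12 + 4\right) + 2 \left(-12 + 4\right)^{2}) = - (216 - -896 + 2 \left(-8\right)^{2}) = - (216 + 896 + 2 \cdot 64) = - (216 + 896 + 128) = \left(-1\right) 1240 = -1240$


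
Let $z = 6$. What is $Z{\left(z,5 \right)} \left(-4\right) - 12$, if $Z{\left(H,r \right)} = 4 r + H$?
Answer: $-116$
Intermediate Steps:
$Z{\left(H,r \right)} = H + 4 r$
$Z{\left(z,5 \right)} \left(-4\right) - 12 = \left(6 + 4 \cdot 5\right) \left(-4\right) - 12 = \left(6 + 20\right) \left(-4\right) - 12 = 26 \left(-4\right) - 12 = -104 - 12 = -116$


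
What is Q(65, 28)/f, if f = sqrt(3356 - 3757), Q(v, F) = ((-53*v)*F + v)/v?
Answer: 1483*I*sqrt(401)/401 ≈ 74.057*I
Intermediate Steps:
Q(v, F) = (v - 53*F*v)/v (Q(v, F) = (-53*F*v + v)/v = (v - 53*F*v)/v)
f = I*sqrt(401) (f = sqrt(-401) = I*sqrt(401) ≈ 20.025*I)
Q(65, 28)/f = (1 - 53*28)/((I*sqrt(401))) = (1 - 1484)*(-I*sqrt(401)/401) = -(-1483)*I*sqrt(401)/401 = 1483*I*sqrt(401)/401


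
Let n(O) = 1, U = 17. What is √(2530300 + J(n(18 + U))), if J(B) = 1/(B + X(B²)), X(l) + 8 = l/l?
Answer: √91090794/6 ≈ 1590.7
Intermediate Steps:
X(l) = -7 (X(l) = -8 + l/l = -8 + 1 = -7)
J(B) = 1/(-7 + B) (J(B) = 1/(B - 7) = 1/(-7 + B))
√(2530300 + J(n(18 + U))) = √(2530300 + 1/(-7 + 1)) = √(2530300 + 1/(-6)) = √(2530300 - ⅙) = √(15181799/6) = √91090794/6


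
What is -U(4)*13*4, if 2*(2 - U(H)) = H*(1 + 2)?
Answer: 208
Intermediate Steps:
U(H) = 2 - 3*H/2 (U(H) = 2 - H*(1 + 2)/2 = 2 - H*3/2 = 2 - 3*H/2)
-U(4)*13*4 = -(2 - 3/2*4)*13*4 = -(2 - 6)*13*4 = -(-4*13)*4 = -(-52)*4 = -1*(-208) = 208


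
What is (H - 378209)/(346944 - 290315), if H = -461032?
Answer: -839241/56629 ≈ -14.820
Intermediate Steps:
(H - 378209)/(346944 - 290315) = (-461032 - 378209)/(346944 - 290315) = -839241/56629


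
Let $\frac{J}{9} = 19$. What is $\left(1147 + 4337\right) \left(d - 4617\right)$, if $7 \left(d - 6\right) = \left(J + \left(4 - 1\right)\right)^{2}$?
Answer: $- \frac{10973484}{7} \approx -1.5676 \cdot 10^{6}$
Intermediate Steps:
$J = 171$ ($J = 9 \cdot 19 = 171$)
$d = \frac{30318}{7}$ ($d = 6 + \frac{\left(171 + \left(4 - 1\right)\right)^{2}}{7} = 6 + \frac{\left(171 + 3\right)^{2}}{7} = 6 + \frac{174^{2}}{7} = 6 + \frac{1}{7} \cdot 30276 = 6 + \frac{30276}{7} = \frac{30318}{7} \approx 4331.1$)
$\left(1147 + 4337\right) \left(d - 4617\right) = \left(1147 + 4337\right) \left(\frac{30318}{7} - 4617\right) = 5484 \left(- \frac{2001}{7}\right) = - \frac{10973484}{7}$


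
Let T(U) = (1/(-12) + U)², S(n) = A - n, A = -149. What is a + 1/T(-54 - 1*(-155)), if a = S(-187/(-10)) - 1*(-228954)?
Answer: 3355199136063/14665210 ≈ 2.2879e+5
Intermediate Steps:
S(n) = -149 - n
T(U) = (-1/12 + U)²
a = 2287863/10 (a = (-149 - (-187)/(-10)) - 1*(-228954) = (-149 - (-187)*(-1)/10) + 228954 = (-149 - 1*187/10) + 228954 = (-149 - 187/10) + 228954 = -1677/10 + 228954 = 2287863/10 ≈ 2.2879e+5)
a + 1/T(-54 - 1*(-155)) = 2287863/10 + 1/((-1 + 12*(-54 - 1*(-155)))²/144) = 2287863/10 + 1/((-1 + 12*(-54 + 155))²/144) = 2287863/10 + 1/((-1 + 12*101)²/144) = 2287863/10 + 1/((-1 + 1212)²/144) = 2287863/10 + 1/((1/144)*1211²) = 2287863/10 + 1/((1/144)*1466521) = 2287863/10 + 1/(1466521/144) = 2287863/10 + 144/1466521 = 3355199136063/14665210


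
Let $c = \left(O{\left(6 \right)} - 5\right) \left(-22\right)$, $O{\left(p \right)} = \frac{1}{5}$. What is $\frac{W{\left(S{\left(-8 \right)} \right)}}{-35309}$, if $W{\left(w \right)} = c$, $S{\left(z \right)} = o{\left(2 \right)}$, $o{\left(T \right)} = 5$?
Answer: $- \frac{528}{176545} \approx -0.0029907$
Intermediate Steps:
$O{\left(p \right)} = \frac{1}{5}$
$S{\left(z \right)} = 5$
$c = \frac{528}{5}$ ($c = \left(\frac{1}{5} - 5\right) \left(-22\right) = \left(- \frac{24}{5}\right) \left(-22\right) = \frac{528}{5} \approx 105.6$)
$W{\left(w \right)} = \frac{528}{5}$
$\frac{W{\left(S{\left(-8 \right)} \right)}}{-35309} = \frac{528}{5 \left(-35309\right)} = \frac{528}{5} \left(- \frac{1}{35309}\right) = - \frac{528}{176545}$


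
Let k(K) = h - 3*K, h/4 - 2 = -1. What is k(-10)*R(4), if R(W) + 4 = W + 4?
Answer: 136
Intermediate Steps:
h = 4 (h = 8 + 4*(-1) = 8 - 4 = 4)
R(W) = W (R(W) = -4 + (W + 4) = -4 + (4 + W) = W)
k(K) = 4 - 3*K
k(-10)*R(4) = (4 - 3*(-10))*4 = (4 + 30)*4 = 34*4 = 136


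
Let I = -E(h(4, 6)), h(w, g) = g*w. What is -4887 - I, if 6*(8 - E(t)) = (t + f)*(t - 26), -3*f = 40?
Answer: -43879/9 ≈ -4875.4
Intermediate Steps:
f = -40/3 (f = -1/3*40 = -40/3 ≈ -13.333)
E(t) = 8 - (-26 + t)*(-40/3 + t)/6 (E(t) = 8 - (t - 40/3)*(t - 26)/6 = 8 - (-40/3 + t)*(-26 + t)/6 = 8 - (-26 + t)*(-40/3 + t)/6)
I = -104/9 (I = -(-448/9 - (6*4)**2/6 + 59*(6*4)/9) = -(-448/9 - 1/6*24**2 + (59/9)*24) = -(-448/9 - 1/6*576 + 472/3) = -(-448/9 - 96 + 472/3) = -1*104/9 = -104/9 ≈ -11.556)
-4887 - I = -4887 - 1*(-104/9) = -4887 + 104/9 = -43879/9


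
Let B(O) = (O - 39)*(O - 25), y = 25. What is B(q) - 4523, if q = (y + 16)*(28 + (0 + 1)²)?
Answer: 1334077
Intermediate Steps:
q = 1189 (q = (25 + 16)*(28 + (0 + 1)²) = 41*(28 + 1²) = 41*(28 + 1) = 41*29 = 1189)
B(O) = (-39 + O)*(-25 + O)
B(q) - 4523 = (975 + 1189² - 64*1189) - 4523 = (975 + 1413721 - 76096) - 4523 = 1338600 - 4523 = 1334077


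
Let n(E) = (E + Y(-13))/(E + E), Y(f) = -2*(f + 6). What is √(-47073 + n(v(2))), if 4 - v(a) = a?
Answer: 11*I*√389 ≈ 216.95*I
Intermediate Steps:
Y(f) = -12 - 2*f (Y(f) = -2*(6 + f) = -12 - 2*f)
v(a) = 4 - a
n(E) = (14 + E)/(2*E) (n(E) = (E + (-12 - 2*(-13)))/(E + E) = (E + (-12 + 26))/((2*E)) = (E + 14)*(1/(2*E)) = (14 + E)*(1/(2*E)) = (14 + E)/(2*E))
√(-47073 + n(v(2))) = √(-47073 + (14 + (4 - 1*2))/(2*(4 - 1*2))) = √(-47073 + (14 + (4 - 2))/(2*(4 - 2))) = √(-47073 + (½)*(14 + 2)/2) = √(-47073 + (½)*(½)*16) = √(-47073 + 4) = √(-47069) = 11*I*√389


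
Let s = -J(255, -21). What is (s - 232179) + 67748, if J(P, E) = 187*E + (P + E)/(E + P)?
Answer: -160505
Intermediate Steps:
J(P, E) = 1 + 187*E (J(P, E) = 187*E + (E + P)/(E + P) = 187*E + 1 = 1 + 187*E)
s = 3926 (s = -(1 + 187*(-21)) = -(1 - 3927) = -1*(-3926) = 3926)
(s - 232179) + 67748 = (3926 - 232179) + 67748 = -228253 + 67748 = -160505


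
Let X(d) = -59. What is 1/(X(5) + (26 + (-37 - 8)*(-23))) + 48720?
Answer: 48817441/1002 ≈ 48720.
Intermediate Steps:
1/(X(5) + (26 + (-37 - 8)*(-23))) + 48720 = 1/(-59 + (26 + (-37 - 8)*(-23))) + 48720 = 1/(-59 + (26 - 45*(-23))) + 48720 = 1/(-59 + (26 + 1035)) + 48720 = 1/(-59 + 1061) + 48720 = 1/1002 + 48720 = 48817441/1002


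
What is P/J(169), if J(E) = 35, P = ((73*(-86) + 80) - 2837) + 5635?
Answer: -680/7 ≈ -97.143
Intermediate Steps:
P = -3400 (P = ((-6278 + 80) - 2837) + 5635 = (-6198 - 2837) + 5635 = -9035 + 5635 = -3400)
P/J(169) = -3400/35 = -3400*1/35 = -680/7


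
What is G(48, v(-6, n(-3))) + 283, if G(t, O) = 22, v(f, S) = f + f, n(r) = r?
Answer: 305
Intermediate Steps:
v(f, S) = 2*f
G(48, v(-6, n(-3))) + 283 = 22 + 283 = 305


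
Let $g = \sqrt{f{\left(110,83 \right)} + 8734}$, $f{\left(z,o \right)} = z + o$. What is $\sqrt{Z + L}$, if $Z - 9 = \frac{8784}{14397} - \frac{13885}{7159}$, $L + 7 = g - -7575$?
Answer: $\frac{\sqrt{8941848512101517854 + 1180337553193681 \sqrt{8927}}}{34356041} \approx 87.579$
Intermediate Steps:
$f{\left(z,o \right)} = o + z$
$g = \sqrt{8927}$ ($g = \sqrt{\left(83 + 110\right) + 8734} = \sqrt{193 + 8734} = \sqrt{8927} \approx 94.483$)
$L = 7568 + \sqrt{8927}$ ($L = -7 + \left(\sqrt{8927} - -7575\right) = -7 + \left(\sqrt{8927} + \left(-4131 + 11706\right)\right) = -7 + \left(\sqrt{8927} + 7575\right) = -7 + \left(7575 + \sqrt{8927}\right) = 7568 + \sqrt{8927} \approx 7662.5$)
$Z = \frac{263531806}{34356041}$ ($Z = 9 + \left(\frac{8784}{14397} - \frac{13885}{7159}\right) = 9 + \left(8784 \cdot \frac{1}{14397} - \frac{13885}{7159}\right) = 9 + \left(\frac{2928}{4799} - \frac{13885}{7159}\right) = 9 - \frac{45672563}{34356041} = \frac{263531806}{34356041} \approx 7.6706$)
$\sqrt{Z + L} = \sqrt{\frac{263531806}{34356041} + \left(7568 + \sqrt{8927}\right)} = \sqrt{\frac{260270050094}{34356041} + \sqrt{8927}}$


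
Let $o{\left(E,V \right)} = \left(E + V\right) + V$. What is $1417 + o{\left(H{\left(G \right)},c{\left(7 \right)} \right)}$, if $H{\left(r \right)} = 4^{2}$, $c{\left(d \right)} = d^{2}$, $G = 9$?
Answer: $1531$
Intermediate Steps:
$H{\left(r \right)} = 16$
$o{\left(E,V \right)} = E + 2 V$
$1417 + o{\left(H{\left(G \right)},c{\left(7 \right)} \right)} = 1417 + \left(16 + 2 \cdot 7^{2}\right) = 1417 + \left(16 + 2 \cdot 49\right) = 1417 + \left(16 + 98\right) = 1417 + 114 = 1531$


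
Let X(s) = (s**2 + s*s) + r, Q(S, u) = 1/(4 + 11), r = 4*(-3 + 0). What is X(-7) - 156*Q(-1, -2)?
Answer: 378/5 ≈ 75.600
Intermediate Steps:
r = -12 (r = 4*(-3) = -12)
Q(S, u) = 1/15
X(s) = -12 + 2*s**2 (X(s) = (s**2 + s*s) - 12 = (s**2 + s**2) - 12 = 2*s**2 - 12 = -12 + 2*s**2)
X(-7) - 156*Q(-1, -2) = (-12 + 2*(-7)**2) - 156*1/15 = (-12 + 2*49) - 52/5 = (-12 + 98) - 52/5 = 86 - 52/5 = 378/5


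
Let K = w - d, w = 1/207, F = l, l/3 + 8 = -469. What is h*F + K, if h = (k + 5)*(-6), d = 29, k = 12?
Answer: 30208132/207 ≈ 1.4593e+5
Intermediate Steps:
l = -1431 (l = -24 + 3*(-469) = -24 - 1407 = -1431)
F = -1431
w = 1/207 ≈ 0.0048309
h = -102 (h = (12 + 5)*(-6) = 17*(-6) = -102)
K = -6002/207 (K = 1/207 - 1*29 = 1/207 - 29 = -6002/207 ≈ -28.995)
h*F + K = -102*(-1431) - 6002/207 = 145962 - 6002/207 = 30208132/207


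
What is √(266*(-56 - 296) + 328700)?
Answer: 2*√58767 ≈ 484.84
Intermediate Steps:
√(266*(-56 - 296) + 328700) = √(266*(-352) + 328700) = √(-93632 + 328700) = √235068 = 2*√58767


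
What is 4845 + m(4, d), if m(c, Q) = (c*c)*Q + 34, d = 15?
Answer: 5119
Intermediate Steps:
m(c, Q) = 34 + Q*c² (m(c, Q) = c²*Q + 34 = Q*c² + 34 = 34 + Q*c²)
4845 + m(4, d) = 4845 + (34 + 15*4²) = 4845 + (34 + 15*16) = 4845 + (34 + 240) = 4845 + 274 = 5119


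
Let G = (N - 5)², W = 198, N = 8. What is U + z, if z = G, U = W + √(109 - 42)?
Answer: 207 + √67 ≈ 215.19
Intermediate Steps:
U = 198 + √67 (U = 198 + √(109 - 42) = 198 + √67 ≈ 206.19)
G = 9 (G = (8 - 5)² = 3² = 9)
z = 9
U + z = (198 + √67) + 9 = 207 + √67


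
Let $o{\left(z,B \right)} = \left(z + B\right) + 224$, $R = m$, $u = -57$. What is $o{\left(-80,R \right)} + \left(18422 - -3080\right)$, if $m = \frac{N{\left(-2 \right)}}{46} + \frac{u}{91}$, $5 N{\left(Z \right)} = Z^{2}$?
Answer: $\frac{226519017}{10465} \approx 21645.0$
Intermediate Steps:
$N{\left(Z \right)} = \frac{Z^{2}}{5}$
$m = - \frac{6373}{10465}$ ($m = \frac{\frac{1}{5} \left(-2\right)^{2}}{46} - \frac{57}{91} = \frac{1}{5} \cdot 4 \cdot \frac{1}{46} - \frac{57}{91} = \frac{4}{5} \cdot \frac{1}{46} - \frac{57}{91} = \frac{2}{115} - \frac{57}{91} = - \frac{6373}{10465} \approx -0.60898$)
$R = - \frac{6373}{10465} \approx -0.60898$
$o{\left(z,B \right)} = 224 + B + z$ ($o{\left(z,B \right)} = \left(B + z\right) + 224 = 224 + B + z$)
$o{\left(-80,R \right)} + \left(18422 - -3080\right) = \left(224 - \frac{6373}{10465} - 80\right) + \left(18422 - -3080\right) = \frac{1500587}{10465} + \left(18422 + 3080\right) = \frac{1500587}{10465} + 21502 = \frac{226519017}{10465}$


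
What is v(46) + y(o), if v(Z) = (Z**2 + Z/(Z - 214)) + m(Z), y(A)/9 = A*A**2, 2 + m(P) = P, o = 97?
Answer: 690162205/84 ≈ 8.2162e+6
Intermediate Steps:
m(P) = -2 + P
y(A) = 9*A**3 (y(A) = 9*(A*A**2) = 9*A**3)
v(Z) = -2 + Z + Z**2 + Z/(-214 + Z) (v(Z) = (Z**2 + Z/(Z - 214)) + (-2 + Z) = (Z**2 + Z/(-214 + Z)) + (-2 + Z) = -2 + Z + Z**2 + Z/(-214 + Z))
v(46) + y(o) = (428 + 46**3 - 215*46 - 213*46**2)/(-214 + 46) + 9*97**3 = (428 + 97336 - 9890 - 213*2116)/(-168) + 9*912673 = -(428 + 97336 - 9890 - 450708)/168 + 8214057 = -1/168*(-362834) + 8214057 = 181417/84 + 8214057 = 690162205/84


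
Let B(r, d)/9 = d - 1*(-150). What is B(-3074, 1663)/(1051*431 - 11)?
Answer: 259/7190 ≈ 0.036022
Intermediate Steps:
B(r, d) = 1350 + 9*d (B(r, d) = 9*(d - 1*(-150)) = 9*(d + 150) = 9*(150 + d) = 1350 + 9*d)
B(-3074, 1663)/(1051*431 - 11) = (1350 + 9*1663)/(1051*431 - 11) = (1350 + 14967)/(452981 - 11) = 16317/452970 = 16317*(1/452970) = 259/7190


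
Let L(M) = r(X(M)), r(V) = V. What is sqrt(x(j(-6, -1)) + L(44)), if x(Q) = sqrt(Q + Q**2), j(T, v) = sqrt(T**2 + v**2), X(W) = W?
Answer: sqrt(44 + 37**(1/4)*sqrt(1 + sqrt(37))) ≈ 7.1108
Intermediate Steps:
L(M) = M
sqrt(x(j(-6, -1)) + L(44)) = sqrt(sqrt(sqrt((-6)**2 + (-1)**2)*(1 + sqrt((-6)**2 + (-1)**2))) + 44) = sqrt(sqrt(sqrt(36 + 1)*(1 + sqrt(36 + 1))) + 44) = sqrt(sqrt(sqrt(37)*(1 + sqrt(37))) + 44) = sqrt(37**(1/4)*sqrt(1 + sqrt(37)) + 44) = sqrt(44 + 37**(1/4)*sqrt(1 + sqrt(37)))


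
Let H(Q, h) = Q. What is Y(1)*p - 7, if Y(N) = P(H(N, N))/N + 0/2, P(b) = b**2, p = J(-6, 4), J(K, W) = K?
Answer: -13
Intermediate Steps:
p = -6
Y(N) = N (Y(N) = N**2/N + 0/2 = N + 0*(1/2) = N + 0 = N)
Y(1)*p - 7 = 1*(-6) - 7 = -6 - 7 = -13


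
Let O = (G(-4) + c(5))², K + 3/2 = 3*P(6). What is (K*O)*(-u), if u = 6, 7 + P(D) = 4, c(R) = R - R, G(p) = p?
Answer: 1008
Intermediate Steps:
c(R) = 0
P(D) = -3 (P(D) = -7 + 4 = -3)
K = -21/2 (K = -3/2 + 3*(-3) = -3/2 - 9 = -21/2 ≈ -10.500)
O = 16 (O = (-4 + 0)² = (-4)² = 16)
(K*O)*(-u) = (-21/2*16)*(-1*6) = -168*(-6) = 1008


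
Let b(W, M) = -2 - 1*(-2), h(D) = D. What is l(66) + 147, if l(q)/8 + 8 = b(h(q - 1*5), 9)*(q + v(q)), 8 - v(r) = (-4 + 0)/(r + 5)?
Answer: 83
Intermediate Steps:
v(r) = 8 + 4/(5 + r) (v(r) = 8 - (-4 + 0)/(r + 5) = 8 - (-4)/(5 + r) = 8 + 4/(5 + r))
b(W, M) = 0 (b(W, M) = -2 + 2 = 0)
l(q) = -64 (l(q) = -64 + 8*(0*(q + 4*(11 + 2*q)/(5 + q))) = -64 + 8*0 = -64 + 0 = -64)
l(66) + 147 = -64 + 147 = 83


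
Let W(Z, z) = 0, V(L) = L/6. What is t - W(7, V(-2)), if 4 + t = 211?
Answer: 207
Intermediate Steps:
V(L) = L/6 (V(L) = L*(⅙) = L/6)
t = 207 (t = -4 + 211 = 207)
t - W(7, V(-2)) = 207 - 1*0 = 207 + 0 = 207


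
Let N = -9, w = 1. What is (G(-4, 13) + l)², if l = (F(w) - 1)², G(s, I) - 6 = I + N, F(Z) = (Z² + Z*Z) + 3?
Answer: 676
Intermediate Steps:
F(Z) = 3 + 2*Z² (F(Z) = (Z² + Z²) + 3 = 2*Z² + 3 = 3 + 2*Z²)
G(s, I) = -3 + I (G(s, I) = 6 + (I - 9) = 6 + (-9 + I) = -3 + I)
l = 16 (l = ((3 + 2*1²) - 1)² = ((3 + 2*1) - 1)² = ((3 + 2) - 1)² = (5 - 1)² = 4² = 16)
(G(-4, 13) + l)² = ((-3 + 13) + 16)² = (10 + 16)² = 26² = 676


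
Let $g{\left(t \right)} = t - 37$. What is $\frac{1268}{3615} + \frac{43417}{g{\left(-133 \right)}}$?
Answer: $- \frac{31347379}{122910} \approx -255.04$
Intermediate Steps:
$g{\left(t \right)} = -37 + t$ ($g{\left(t \right)} = t - 37 = -37 + t$)
$\frac{1268}{3615} + \frac{43417}{g{\left(-133 \right)}} = \frac{1268}{3615} + \frac{43417}{-37 - 133} = 1268 \cdot \frac{1}{3615} + \frac{43417}{-170} = \frac{1268}{3615} + 43417 \left(- \frac{1}{170}\right) = \frac{1268}{3615} - \frac{43417}{170} = - \frac{31347379}{122910}$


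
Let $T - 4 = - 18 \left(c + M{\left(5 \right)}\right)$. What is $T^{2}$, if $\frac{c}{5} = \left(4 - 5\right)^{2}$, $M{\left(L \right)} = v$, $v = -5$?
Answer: $16$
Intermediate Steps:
$M{\left(L \right)} = -5$
$c = 5$ ($c = 5 \left(4 - 5\right)^{2} = 5 \left(-1\right)^{2} = 5 \cdot 1 = 5$)
$T = 4$ ($T = 4 - 18 \left(5 - 5\right) = 4 - 0 = 4 + 0 = 4$)
$T^{2} = 4^{2} = 16$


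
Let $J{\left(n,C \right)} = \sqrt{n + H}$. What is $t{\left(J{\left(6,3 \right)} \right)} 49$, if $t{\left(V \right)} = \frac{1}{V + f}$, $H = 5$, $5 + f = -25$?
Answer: $- \frac{210}{127} - \frac{7 \sqrt{11}}{127} \approx -1.8363$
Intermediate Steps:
$f = -30$ ($f = -5 - 25 = -30$)
$J{\left(n,C \right)} = \sqrt{5 + n}$ ($J{\left(n,C \right)} = \sqrt{n + 5} = \sqrt{5 + n}$)
$t{\left(V \right)} = \frac{1}{-30 + V}$ ($t{\left(V \right)} = \frac{1}{V - 30} = \frac{1}{-30 + V}$)
$t{\left(J{\left(6,3 \right)} \right)} 49 = \frac{1}{-30 + \sqrt{5 + 6}} \cdot 49 = \frac{1}{-30 + \sqrt{11}} \cdot 49 = \frac{49}{-30 + \sqrt{11}}$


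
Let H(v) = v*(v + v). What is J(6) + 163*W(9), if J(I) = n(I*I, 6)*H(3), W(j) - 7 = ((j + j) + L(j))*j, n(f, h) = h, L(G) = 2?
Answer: 30589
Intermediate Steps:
W(j) = 7 + j*(2 + 2*j) (W(j) = 7 + ((j + j) + 2)*j = 7 + (2*j + 2)*j = 7 + (2 + 2*j)*j = 7 + j*(2 + 2*j))
H(v) = 2*v² (H(v) = v*(2*v) = 2*v²)
J(I) = 108 (J(I) = 6*(2*3²) = 6*(2*9) = 6*18 = 108)
J(6) + 163*W(9) = 108 + 163*(7 + 2*9 + 2*9²) = 108 + 163*(7 + 18 + 2*81) = 108 + 163*(7 + 18 + 162) = 108 + 163*187 = 108 + 30481 = 30589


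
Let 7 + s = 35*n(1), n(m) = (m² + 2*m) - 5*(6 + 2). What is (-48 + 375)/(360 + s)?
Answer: -109/314 ≈ -0.34713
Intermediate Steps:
n(m) = -40 + m² + 2*m (n(m) = (m² + 2*m) - 5*8 = (m² + 2*m) - 40 = -40 + m² + 2*m)
s = -1302 (s = -7 + 35*(-40 + 1² + 2*1) = -7 + 35*(-40 + 1 + 2) = -7 + 35*(-37) = -7 - 1295 = -1302)
(-48 + 375)/(360 + s) = (-48 + 375)/(360 - 1302) = 327/(-942) = 327*(-1/942) = -109/314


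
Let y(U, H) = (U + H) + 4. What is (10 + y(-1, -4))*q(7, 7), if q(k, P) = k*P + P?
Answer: 504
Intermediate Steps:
y(U, H) = 4 + H + U (y(U, H) = (H + U) + 4 = 4 + H + U)
q(k, P) = P + P*k (q(k, P) = P*k + P = P + P*k)
(10 + y(-1, -4))*q(7, 7) = (10 + (4 - 4 - 1))*(7*(1 + 7)) = (10 - 1)*(7*8) = 9*56 = 504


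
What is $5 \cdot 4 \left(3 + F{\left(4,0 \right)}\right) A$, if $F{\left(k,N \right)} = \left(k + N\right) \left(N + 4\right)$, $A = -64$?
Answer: $-24320$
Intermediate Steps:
$F{\left(k,N \right)} = \left(4 + N\right) \left(N + k\right)$ ($F{\left(k,N \right)} = \left(N + k\right) \left(4 + N\right) = \left(4 + N\right) \left(N + k\right)$)
$5 \cdot 4 \left(3 + F{\left(4,0 \right)}\right) A = 5 \cdot 4 \left(3 + \left(0^{2} + 4 \cdot 0 + 4 \cdot 4 + 0 \cdot 4\right)\right) \left(-64\right) = 5 \cdot 4 \left(3 + \left(0 + 0 + 16 + 0\right)\right) \left(-64\right) = 5 \cdot 4 \left(3 + 16\right) \left(-64\right) = 5 \cdot 4 \cdot 19 \left(-64\right) = 5 \cdot 76 \left(-64\right) = 380 \left(-64\right) = -24320$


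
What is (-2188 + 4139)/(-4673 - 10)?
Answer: -1951/4683 ≈ -0.41661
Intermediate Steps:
(-2188 + 4139)/(-4673 - 10) = 1951/(-4683) = 1951*(-1/4683) = -1951/4683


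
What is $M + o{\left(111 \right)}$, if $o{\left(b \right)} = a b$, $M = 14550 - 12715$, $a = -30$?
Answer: $-1495$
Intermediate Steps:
$M = 1835$ ($M = 14550 - 12715 = 1835$)
$o{\left(b \right)} = - 30 b$
$M + o{\left(111 \right)} = 1835 - 3330 = -1495$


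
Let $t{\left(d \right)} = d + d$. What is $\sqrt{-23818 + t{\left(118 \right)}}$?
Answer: $i \sqrt{23582} \approx 153.56 i$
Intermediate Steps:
$t{\left(d \right)} = 2 d$
$\sqrt{-23818 + t{\left(118 \right)}} = \sqrt{-23818 + 2 \cdot 118} = \sqrt{-23818 + 236} = \sqrt{-23582} = i \sqrt{23582}$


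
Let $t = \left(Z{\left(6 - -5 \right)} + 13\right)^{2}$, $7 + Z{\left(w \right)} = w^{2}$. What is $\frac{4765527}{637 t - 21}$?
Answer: $\frac{4765527}{10274152} \approx 0.46384$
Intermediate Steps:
$Z{\left(w \right)} = -7 + w^{2}$
$t = 16129$ ($t = \left(\left(-7 + \left(6 - -5\right)^{2}\right) + 13\right)^{2} = \left(\left(-7 + \left(6 + 5\right)^{2}\right) + 13\right)^{2} = \left(\left(-7 + 11^{2}\right) + 13\right)^{2} = \left(\left(-7 + 121\right) + 13\right)^{2} = \left(114 + 13\right)^{2} = 127^{2} = 16129$)
$\frac{4765527}{637 t - 21} = \frac{4765527}{637 \cdot 16129 - 21} = \frac{4765527}{10274173 - 21} = \frac{4765527}{10274152}$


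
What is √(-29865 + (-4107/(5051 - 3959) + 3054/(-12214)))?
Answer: I*√36899413153094947/1111474 ≈ 172.83*I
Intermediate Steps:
√(-29865 + (-4107/(5051 - 3959) + 3054/(-12214))) = √(-29865 + (-4107/1092 + 3054*(-1/12214))) = √(-29865 + (-4107*1/1092 - 1527/6107)) = √(-29865 + (-1369/364 - 1527/6107)) = √(-29865 - 8916311/2222948) = √(-66397258331/2222948) = I*√36899413153094947/1111474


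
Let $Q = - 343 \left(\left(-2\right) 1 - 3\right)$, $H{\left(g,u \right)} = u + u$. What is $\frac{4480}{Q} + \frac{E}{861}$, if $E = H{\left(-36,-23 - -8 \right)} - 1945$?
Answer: $\frac{1919}{6027} \approx 0.3184$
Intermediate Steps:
$H{\left(g,u \right)} = 2 u$
$E = -1975$ ($E = 2 \left(-23 - -8\right) - 1945 = 2 \left(-23 + 8\right) - 1945 = 2 \left(-15\right) - 1945 = -30 - 1945 = -1975$)
$Q = 1715$ ($Q = - 343 \left(-2 - 3\right) = \left(-343\right) \left(-5\right) = 1715$)
$\frac{4480}{Q} + \frac{E}{861} = \frac{4480}{1715} - \frac{1975}{861} = 4480 \cdot \frac{1}{1715} - \frac{1975}{861} = \frac{128}{49} - \frac{1975}{861} = \frac{1919}{6027}$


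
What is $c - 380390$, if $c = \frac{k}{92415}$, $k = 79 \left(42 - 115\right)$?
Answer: $- \frac{35153747617}{92415} \approx -3.8039 \cdot 10^{5}$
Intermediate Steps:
$k = -5767$ ($k = 79 \left(-73\right) = -5767$)
$c = - \frac{5767}{92415} \approx -0.062403$
$c - 380390 = - \frac{5767}{92415} - 380390 = - \frac{35153747617}{92415}$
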